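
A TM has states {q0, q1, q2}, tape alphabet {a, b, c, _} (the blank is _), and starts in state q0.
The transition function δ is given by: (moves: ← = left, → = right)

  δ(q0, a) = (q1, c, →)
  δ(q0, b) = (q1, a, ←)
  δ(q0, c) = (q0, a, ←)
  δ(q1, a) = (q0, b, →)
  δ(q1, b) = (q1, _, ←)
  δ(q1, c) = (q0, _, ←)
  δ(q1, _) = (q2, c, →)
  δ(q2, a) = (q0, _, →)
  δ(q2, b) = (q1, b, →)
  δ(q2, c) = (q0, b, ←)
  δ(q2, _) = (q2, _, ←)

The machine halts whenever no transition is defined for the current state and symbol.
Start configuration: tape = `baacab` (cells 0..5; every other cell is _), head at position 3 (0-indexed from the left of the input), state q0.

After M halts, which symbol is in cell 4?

q0 | baa[c]ab   read c → write a, move ←, go to q0
q0 | ba[a]aab   read a → write c, move →, go to q1
q1 | bac[a]ab   read a → write b, move →, go to q0
q0 | bacb[a]b   read a → write c, move →, go to q1
q1 | bacbc[b]   read b → write _, move ←, go to q1
q1 | bacb[c]_   read c → write _, move ←, go to q0
q0 | bac[b]__   read b → write a, move ←, go to q1
q1 | ba[c]a__   read c → write _, move ←, go to q0
q0 | b[a]_a__   read a → write c, move →, go to q1
q1 | bc[_]a__   read _ → write c, move →, go to q2
q2 | bcc[a]__   read a → write _, move →, go to q0
q0 | bcc_[_]_
Cell 4 holds _ when M halts.

_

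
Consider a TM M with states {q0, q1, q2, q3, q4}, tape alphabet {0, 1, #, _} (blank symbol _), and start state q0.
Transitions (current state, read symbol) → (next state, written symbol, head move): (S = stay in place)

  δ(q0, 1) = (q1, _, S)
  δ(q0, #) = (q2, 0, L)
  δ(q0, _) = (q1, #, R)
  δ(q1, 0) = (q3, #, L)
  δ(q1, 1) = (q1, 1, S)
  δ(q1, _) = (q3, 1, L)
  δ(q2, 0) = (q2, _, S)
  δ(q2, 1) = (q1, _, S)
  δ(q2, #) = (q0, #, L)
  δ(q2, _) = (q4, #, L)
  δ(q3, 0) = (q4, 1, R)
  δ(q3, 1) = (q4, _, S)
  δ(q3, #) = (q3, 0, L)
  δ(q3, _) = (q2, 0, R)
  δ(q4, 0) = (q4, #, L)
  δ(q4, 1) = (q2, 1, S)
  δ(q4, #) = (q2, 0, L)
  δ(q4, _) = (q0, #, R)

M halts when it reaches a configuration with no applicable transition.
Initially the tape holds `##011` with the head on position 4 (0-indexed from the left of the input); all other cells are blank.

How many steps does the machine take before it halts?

state=q0 head=4 tape=___##01[1]   (q0,1)→(q1,_,S)
state=q1 head=4 tape=___##01[_]   (q1,_)→(q3,1,L)
state=q3 head=3 tape=___##0[1]1   (q3,1)→(q4,_,S)
state=q4 head=3 tape=___##0[_]1   (q4,_)→(q0,#,R)
state=q0 head=4 tape=___##0#[1]   (q0,1)→(q1,_,S)
state=q1 head=4 tape=___##0#[_]   (q1,_)→(q3,1,L)
state=q3 head=3 tape=___##0[#]1   (q3,#)→(q3,0,L)
state=q3 head=2 tape=___##[0]01   (q3,0)→(q4,1,R)
state=q4 head=3 tape=___##1[0]1   (q4,0)→(q4,#,L)
state=q4 head=2 tape=___##[1]#1   (q4,1)→(q2,1,S)
state=q2 head=2 tape=___##[1]#1   (q2,1)→(q1,_,S)
state=q1 head=2 tape=___##[_]#1   (q1,_)→(q3,1,L)
state=q3 head=1 tape=___#[#]1#1   (q3,#)→(q3,0,L)
state=q3 head=0 tape=___[#]01#1   (q3,#)→(q3,0,L)
state=q3 head=-1 tape=__[_]001#1   (q3,_)→(q2,0,R)
state=q2 head=0 tape=__0[0]01#1   (q2,0)→(q2,_,S)
state=q2 head=0 tape=__0[_]01#1   (q2,_)→(q4,#,L)
state=q4 head=-1 tape=__[0]#01#1   (q4,0)→(q4,#,L)
state=q4 head=-2 tape=_[_]##01#1   (q4,_)→(q0,#,R)
state=q0 head=-1 tape=_#[#]#01#1   (q0,#)→(q2,0,L)
state=q2 head=-2 tape=_[#]0#01#1   (q2,#)→(q0,#,L)
state=q0 head=-3 tape=[_]#0#01#1   (q0,_)→(q1,#,R)
state=q1 head=-2 tape=#[#]0#01#1
M halts after 22 transitions.

22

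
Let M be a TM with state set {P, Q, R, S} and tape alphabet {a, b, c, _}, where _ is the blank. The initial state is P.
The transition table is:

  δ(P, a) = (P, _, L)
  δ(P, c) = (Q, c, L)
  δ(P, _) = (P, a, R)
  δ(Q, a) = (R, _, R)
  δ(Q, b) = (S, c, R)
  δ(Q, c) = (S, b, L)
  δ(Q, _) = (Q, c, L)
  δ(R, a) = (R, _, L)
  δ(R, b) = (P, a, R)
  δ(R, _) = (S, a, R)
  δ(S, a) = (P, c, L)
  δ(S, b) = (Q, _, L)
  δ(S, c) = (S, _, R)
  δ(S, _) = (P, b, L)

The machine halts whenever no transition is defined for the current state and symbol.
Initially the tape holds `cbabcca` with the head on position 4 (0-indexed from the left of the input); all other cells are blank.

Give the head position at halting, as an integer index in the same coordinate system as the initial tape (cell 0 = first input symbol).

state=P head=4 tape=cbab[c]ca   (P,c)→(Q,c,L)
state=Q head=3 tape=cba[b]cca   (Q,b)→(S,c,R)
state=S head=4 tape=cbac[c]ca   (S,c)→(S,_,R)
state=S head=5 tape=cbac_[c]a   (S,c)→(S,_,R)
state=S head=6 tape=cbac__[a]   (S,a)→(P,c,L)
state=P head=5 tape=cbac_[_]c   (P,_)→(P,a,R)
state=P head=6 tape=cbac_a[c]   (P,c)→(Q,c,L)
state=Q head=5 tape=cbac_[a]c   (Q,a)→(R,_,R)
state=R head=6 tape=cbac__[c]
At halt the head is at cell 6.

6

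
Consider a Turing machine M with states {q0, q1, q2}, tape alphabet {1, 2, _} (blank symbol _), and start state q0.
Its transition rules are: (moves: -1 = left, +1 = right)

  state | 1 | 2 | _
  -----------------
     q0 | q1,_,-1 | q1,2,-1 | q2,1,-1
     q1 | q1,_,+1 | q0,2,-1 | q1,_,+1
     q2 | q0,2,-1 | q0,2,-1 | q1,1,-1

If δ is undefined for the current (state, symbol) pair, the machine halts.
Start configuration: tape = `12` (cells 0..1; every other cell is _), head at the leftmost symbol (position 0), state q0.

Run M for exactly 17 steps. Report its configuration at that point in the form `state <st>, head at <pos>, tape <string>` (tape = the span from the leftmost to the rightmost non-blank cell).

state q2, head at -1, tape 12

q0 | __[1]2   read 1 → write _, move -1, go to q1
q1 | _[_]_2   read _ → write _, move +1, go to q1
q1 | __[_]2   read _ → write _, move +1, go to q1
q1 | ___[2]   read 2 → write 2, move -1, go to q0
q0 | __[_]2   read _ → write 1, move -1, go to q2
q2 | _[_]12   read _ → write 1, move -1, go to q1
q1 | [_]112   read _ → write _, move +1, go to q1
q1 | _[1]12   read 1 → write _, move +1, go to q1
q1 | __[1]2   read 1 → write _, move +1, go to q1
q1 | ___[2]   read 2 → write 2, move -1, go to q0
q0 | __[_]2   read _ → write 1, move -1, go to q2
q2 | _[_]12   read _ → write 1, move -1, go to q1
q1 | [_]112   read _ → write _, move +1, go to q1
q1 | _[1]12   read 1 → write _, move +1, go to q1
q1 | __[1]2   read 1 → write _, move +1, go to q1
q1 | ___[2]   read 2 → write 2, move -1, go to q0
q0 | __[_]2   read _ → write 1, move -1, go to q2
q2 | _[_]12
After 17 steps: state q2, head at -1, tape 12.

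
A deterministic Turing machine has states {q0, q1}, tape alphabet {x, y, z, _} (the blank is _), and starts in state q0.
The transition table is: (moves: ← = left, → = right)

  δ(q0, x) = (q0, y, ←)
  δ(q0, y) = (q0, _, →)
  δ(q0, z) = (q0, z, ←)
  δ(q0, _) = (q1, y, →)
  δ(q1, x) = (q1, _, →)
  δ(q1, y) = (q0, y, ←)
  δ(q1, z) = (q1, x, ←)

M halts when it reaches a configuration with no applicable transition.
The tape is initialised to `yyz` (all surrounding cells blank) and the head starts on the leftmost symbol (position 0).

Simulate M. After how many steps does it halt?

16

state=q0 head=0 tape=[y]yz__   (q0,y)→(q0,_,→)
state=q0 head=1 tape=_[y]z__   (q0,y)→(q0,_,→)
state=q0 head=2 tape=__[z]__   (q0,z)→(q0,z,←)
state=q0 head=1 tape=_[_]z__   (q0,_)→(q1,y,→)
state=q1 head=2 tape=_y[z]__   (q1,z)→(q1,x,←)
state=q1 head=1 tape=_[y]x__   (q1,y)→(q0,y,←)
state=q0 head=0 tape=[_]yx__   (q0,_)→(q1,y,→)
state=q1 head=1 tape=y[y]x__   (q1,y)→(q0,y,←)
state=q0 head=0 tape=[y]yx__   (q0,y)→(q0,_,→)
state=q0 head=1 tape=_[y]x__   (q0,y)→(q0,_,→)
state=q0 head=2 tape=__[x]__   (q0,x)→(q0,y,←)
state=q0 head=1 tape=_[_]y__   (q0,_)→(q1,y,→)
state=q1 head=2 tape=_y[y]__   (q1,y)→(q0,y,←)
state=q0 head=1 tape=_[y]y__   (q0,y)→(q0,_,→)
state=q0 head=2 tape=__[y]__   (q0,y)→(q0,_,→)
state=q0 head=3 tape=___[_]_   (q0,_)→(q1,y,→)
state=q1 head=4 tape=___y[_]
M halts after 16 transitions.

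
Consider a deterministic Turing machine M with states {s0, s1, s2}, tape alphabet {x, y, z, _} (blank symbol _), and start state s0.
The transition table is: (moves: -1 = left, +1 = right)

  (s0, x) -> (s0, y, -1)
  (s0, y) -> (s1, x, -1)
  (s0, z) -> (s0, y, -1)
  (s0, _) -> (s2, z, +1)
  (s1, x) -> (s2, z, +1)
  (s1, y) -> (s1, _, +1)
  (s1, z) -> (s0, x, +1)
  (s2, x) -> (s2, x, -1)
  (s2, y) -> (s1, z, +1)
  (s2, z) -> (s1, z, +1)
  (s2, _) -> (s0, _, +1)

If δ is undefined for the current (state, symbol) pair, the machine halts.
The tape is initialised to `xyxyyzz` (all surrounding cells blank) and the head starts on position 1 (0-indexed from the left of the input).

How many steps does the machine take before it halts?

s0 | x[y]xyyzz_   read y → write x, move -1, go to s1
s1 | [x]xxyyzz_   read x → write z, move +1, go to s2
s2 | z[x]xyyzz_   read x → write x, move -1, go to s2
s2 | [z]xxyyzz_   read z → write z, move +1, go to s1
s1 | z[x]xyyzz_   read x → write z, move +1, go to s2
s2 | zz[x]yyzz_   read x → write x, move -1, go to s2
s2 | z[z]xyyzz_   read z → write z, move +1, go to s1
s1 | zz[x]yyzz_   read x → write z, move +1, go to s2
s2 | zzz[y]yzz_   read y → write z, move +1, go to s1
s1 | zzzz[y]zz_   read y → write _, move +1, go to s1
s1 | zzzz_[z]z_   read z → write x, move +1, go to s0
s0 | zzzz_x[z]_   read z → write y, move -1, go to s0
s0 | zzzz_[x]y_   read x → write y, move -1, go to s0
s0 | zzzz[_]yy_   read _ → write z, move +1, go to s2
s2 | zzzzz[y]y_   read y → write z, move +1, go to s1
s1 | zzzzzz[y]_   read y → write _, move +1, go to s1
s1 | zzzzzz_[_]
M halts after 16 transitions.

16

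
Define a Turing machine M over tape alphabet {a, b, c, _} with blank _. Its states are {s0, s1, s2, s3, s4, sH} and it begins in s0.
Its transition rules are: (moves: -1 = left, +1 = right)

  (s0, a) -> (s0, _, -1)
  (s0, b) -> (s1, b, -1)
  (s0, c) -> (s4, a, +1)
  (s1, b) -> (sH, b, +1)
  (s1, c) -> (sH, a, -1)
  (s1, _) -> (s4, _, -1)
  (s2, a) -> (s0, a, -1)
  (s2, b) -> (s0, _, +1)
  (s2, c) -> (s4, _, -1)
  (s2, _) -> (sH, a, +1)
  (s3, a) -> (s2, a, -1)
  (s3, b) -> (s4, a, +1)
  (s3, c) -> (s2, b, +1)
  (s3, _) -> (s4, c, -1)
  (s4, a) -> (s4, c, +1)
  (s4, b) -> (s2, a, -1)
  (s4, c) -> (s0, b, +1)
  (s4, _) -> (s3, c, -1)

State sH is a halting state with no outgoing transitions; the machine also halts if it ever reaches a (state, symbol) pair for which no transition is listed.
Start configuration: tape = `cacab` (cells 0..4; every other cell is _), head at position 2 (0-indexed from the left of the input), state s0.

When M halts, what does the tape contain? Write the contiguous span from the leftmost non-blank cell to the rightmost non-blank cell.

aa_a_a

s0 | _ca[c]ab   read c → write a, move +1, go to s4
s4 | _caa[a]b   read a → write c, move +1, go to s4
s4 | _caac[b]   read b → write a, move -1, go to s2
s2 | _caa[c]a   read c → write _, move -1, go to s4
s4 | _ca[a]_a   read a → write c, move +1, go to s4
s4 | _cac[_]a   read _ → write c, move -1, go to s3
s3 | _ca[c]ca   read c → write b, move +1, go to s2
s2 | _cab[c]a   read c → write _, move -1, go to s4
s4 | _ca[b]_a   read b → write a, move -1, go to s2
s2 | _c[a]a_a   read a → write a, move -1, go to s0
s0 | _[c]aa_a   read c → write a, move +1, go to s4
s4 | _a[a]a_a   read a → write c, move +1, go to s4
s4 | _ac[a]_a   read a → write c, move +1, go to s4
s4 | _acc[_]a   read _ → write c, move -1, go to s3
s3 | _ac[c]ca   read c → write b, move +1, go to s2
s2 | _acb[c]a   read c → write _, move -1, go to s4
s4 | _ac[b]_a   read b → write a, move -1, go to s2
s2 | _a[c]a_a   read c → write _, move -1, go to s4
s4 | _[a]_a_a   read a → write c, move +1, go to s4
s4 | _c[_]a_a   read _ → write c, move -1, go to s3
s3 | _[c]ca_a   read c → write b, move +1, go to s2
s2 | _b[c]a_a   read c → write _, move -1, go to s4
s4 | _[b]_a_a   read b → write a, move -1, go to s2
s2 | [_]a_a_a   read _ → write a, move +1, go to sH
sH | a[a]_a_a
The non-blank tape span at halt is aa_a_a.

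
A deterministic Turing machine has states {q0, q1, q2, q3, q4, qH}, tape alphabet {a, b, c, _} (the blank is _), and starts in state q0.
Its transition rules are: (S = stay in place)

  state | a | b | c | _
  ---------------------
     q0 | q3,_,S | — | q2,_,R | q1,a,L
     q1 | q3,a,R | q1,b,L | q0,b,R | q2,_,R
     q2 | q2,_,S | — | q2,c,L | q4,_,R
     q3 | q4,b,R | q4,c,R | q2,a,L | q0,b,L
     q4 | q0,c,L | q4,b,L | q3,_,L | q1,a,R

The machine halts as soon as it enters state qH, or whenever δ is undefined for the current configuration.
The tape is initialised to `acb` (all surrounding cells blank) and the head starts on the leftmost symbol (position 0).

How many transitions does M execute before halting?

33

q0 | ___[a]cb   read a → write _, move S, go to q3
q3 | ___[_]cb   read _ → write b, move L, go to q0
q0 | __[_]bcb   read _ → write a, move L, go to q1
q1 | _[_]abcb   read _ → write _, move R, go to q2
q2 | __[a]bcb   read a → write _, move S, go to q2
q2 | __[_]bcb   read _ → write _, move R, go to q4
q4 | ___[b]cb   read b → write b, move L, go to q4
q4 | __[_]bcb   read _ → write a, move R, go to q1
q1 | __a[b]cb   read b → write b, move L, go to q1
q1 | __[a]bcb   read a → write a, move R, go to q3
q3 | __a[b]cb   read b → write c, move R, go to q4
q4 | __ac[c]b   read c → write _, move L, go to q3
q3 | __a[c]_b   read c → write a, move L, go to q2
q2 | __[a]a_b   read a → write _, move S, go to q2
q2 | __[_]a_b   read _ → write _, move R, go to q4
q4 | ___[a]_b   read a → write c, move L, go to q0
q0 | __[_]c_b   read _ → write a, move L, go to q1
q1 | _[_]ac_b   read _ → write _, move R, go to q2
q2 | __[a]c_b   read a → write _, move S, go to q2
q2 | __[_]c_b   read _ → write _, move R, go to q4
q4 | ___[c]_b   read c → write _, move L, go to q3
q3 | __[_]__b   read _ → write b, move L, go to q0
q0 | _[_]b__b   read _ → write a, move L, go to q1
q1 | [_]ab__b   read _ → write _, move R, go to q2
q2 | _[a]b__b   read a → write _, move S, go to q2
q2 | _[_]b__b   read _ → write _, move R, go to q4
q4 | __[b]__b   read b → write b, move L, go to q4
q4 | _[_]b__b   read _ → write a, move R, go to q1
q1 | _a[b]__b   read b → write b, move L, go to q1
q1 | _[a]b__b   read a → write a, move R, go to q3
q3 | _a[b]__b   read b → write c, move R, go to q4
q4 | _ac[_]_b   read _ → write a, move R, go to q1
q1 | _aca[_]b   read _ → write _, move R, go to q2
q2 | _aca_[b]
M halts after 33 transitions.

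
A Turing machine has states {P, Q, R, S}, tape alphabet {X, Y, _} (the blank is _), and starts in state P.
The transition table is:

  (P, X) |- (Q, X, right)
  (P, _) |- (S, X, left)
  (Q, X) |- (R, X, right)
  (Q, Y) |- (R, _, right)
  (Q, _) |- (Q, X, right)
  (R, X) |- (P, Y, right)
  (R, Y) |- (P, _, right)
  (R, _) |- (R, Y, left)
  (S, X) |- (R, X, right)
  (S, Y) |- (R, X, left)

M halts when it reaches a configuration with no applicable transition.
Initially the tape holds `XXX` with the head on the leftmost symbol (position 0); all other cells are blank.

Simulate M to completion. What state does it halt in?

P

P | [X]XX__   read X → write X, move right, go to Q
Q | X[X]X__   read X → write X, move right, go to R
R | XX[X]__   read X → write Y, move right, go to P
P | XXY[_]_   read _ → write X, move left, go to S
S | XX[Y]X_   read Y → write X, move left, go to R
R | X[X]XX_   read X → write Y, move right, go to P
P | XY[X]X_   read X → write X, move right, go to Q
Q | XYX[X]_   read X → write X, move right, go to R
R | XYXX[_]   read _ → write Y, move left, go to R
R | XYX[X]Y   read X → write Y, move right, go to P
P | XYXY[Y]
No transition is defined for (P, Y); M halts in state P.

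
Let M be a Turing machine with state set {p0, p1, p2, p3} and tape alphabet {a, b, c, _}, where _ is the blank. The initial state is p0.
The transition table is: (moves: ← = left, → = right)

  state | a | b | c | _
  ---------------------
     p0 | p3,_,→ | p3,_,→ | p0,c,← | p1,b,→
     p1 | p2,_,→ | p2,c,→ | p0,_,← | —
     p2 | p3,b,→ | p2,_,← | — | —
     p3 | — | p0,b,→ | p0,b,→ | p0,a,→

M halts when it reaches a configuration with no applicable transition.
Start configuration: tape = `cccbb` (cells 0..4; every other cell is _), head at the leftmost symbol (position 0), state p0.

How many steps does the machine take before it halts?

14

p0 | _[c]ccbb__   read c → write c, move ←, go to p0
p0 | [_]cccbb__   read _ → write b, move →, go to p1
p1 | b[c]ccbb__   read c → write _, move ←, go to p0
p0 | [b]_ccbb__   read b → write _, move →, go to p3
p3 | _[_]ccbb__   read _ → write a, move →, go to p0
p0 | _a[c]cbb__   read c → write c, move ←, go to p0
p0 | _[a]ccbb__   read a → write _, move →, go to p3
p3 | __[c]cbb__   read c → write b, move →, go to p0
p0 | __b[c]bb__   read c → write c, move ←, go to p0
p0 | __[b]cbb__   read b → write _, move →, go to p3
p3 | ___[c]bb__   read c → write b, move →, go to p0
p0 | ___b[b]b__   read b → write _, move →, go to p3
p3 | ___b_[b]__   read b → write b, move →, go to p0
p0 | ___b_b[_]_   read _ → write b, move →, go to p1
p1 | ___b_bb[_]
M halts after 14 transitions.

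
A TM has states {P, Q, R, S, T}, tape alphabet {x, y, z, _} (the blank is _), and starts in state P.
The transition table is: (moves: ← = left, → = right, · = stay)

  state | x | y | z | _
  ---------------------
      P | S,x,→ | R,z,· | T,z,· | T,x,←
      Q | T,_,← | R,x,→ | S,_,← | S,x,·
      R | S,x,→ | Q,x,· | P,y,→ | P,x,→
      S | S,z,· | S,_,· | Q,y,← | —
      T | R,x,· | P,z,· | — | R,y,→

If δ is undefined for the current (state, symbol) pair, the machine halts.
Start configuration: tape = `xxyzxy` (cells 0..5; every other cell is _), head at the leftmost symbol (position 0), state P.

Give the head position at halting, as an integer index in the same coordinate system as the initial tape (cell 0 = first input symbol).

3

state=P head=0 tape=_[x]xyzxy   (P,x)→(S,x,→)
state=S head=1 tape=_x[x]yzxy   (S,x)→(S,z,·)
state=S head=1 tape=_x[z]yzxy   (S,z)→(Q,y,←)
state=Q head=0 tape=_[x]yyzxy   (Q,x)→(T,_,←)
state=T head=-1 tape=[_]_yyzxy   (T,_)→(R,y,→)
state=R head=0 tape=y[_]yyzxy   (R,_)→(P,x,→)
state=P head=1 tape=yx[y]yzxy   (P,y)→(R,z,·)
state=R head=1 tape=yx[z]yzxy   (R,z)→(P,y,→)
state=P head=2 tape=yxy[y]zxy   (P,y)→(R,z,·)
state=R head=2 tape=yxy[z]zxy   (R,z)→(P,y,→)
state=P head=3 tape=yxyy[z]xy   (P,z)→(T,z,·)
state=T head=3 tape=yxyy[z]xy
At halt the head is at cell 3.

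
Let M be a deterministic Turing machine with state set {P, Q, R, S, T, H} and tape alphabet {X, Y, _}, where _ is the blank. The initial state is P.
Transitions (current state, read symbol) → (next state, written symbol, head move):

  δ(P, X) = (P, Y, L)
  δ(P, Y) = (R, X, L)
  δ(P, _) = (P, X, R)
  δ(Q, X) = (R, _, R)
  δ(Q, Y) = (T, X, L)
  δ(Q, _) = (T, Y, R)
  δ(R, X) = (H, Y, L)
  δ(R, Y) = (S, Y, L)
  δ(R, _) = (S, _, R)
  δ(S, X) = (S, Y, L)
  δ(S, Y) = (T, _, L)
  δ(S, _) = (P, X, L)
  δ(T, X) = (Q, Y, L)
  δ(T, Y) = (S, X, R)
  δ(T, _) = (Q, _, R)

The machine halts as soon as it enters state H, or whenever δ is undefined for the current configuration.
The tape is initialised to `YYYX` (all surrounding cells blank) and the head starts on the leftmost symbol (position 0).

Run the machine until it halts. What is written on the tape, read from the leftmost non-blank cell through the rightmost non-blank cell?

state=P head=0 tape=____[Y]YYX   (P,Y)→(R,X,L)
state=R head=-1 tape=___[_]XYYX   (R,_)→(S,_,R)
state=S head=0 tape=____[X]YYX   (S,X)→(S,Y,L)
state=S head=-1 tape=___[_]YYYX   (S,_)→(P,X,L)
state=P head=-2 tape=__[_]XYYYX   (P,_)→(P,X,R)
state=P head=-1 tape=__X[X]YYYX   (P,X)→(P,Y,L)
state=P head=-2 tape=__[X]YYYYX   (P,X)→(P,Y,L)
state=P head=-3 tape=_[_]YYYYYX   (P,_)→(P,X,R)
state=P head=-2 tape=_X[Y]YYYYX   (P,Y)→(R,X,L)
state=R head=-3 tape=_[X]XYYYYX   (R,X)→(H,Y,L)
state=H head=-4 tape=[_]YXYYYYX
The non-blank tape span at halt is YXYYYYX.

YXYYYYX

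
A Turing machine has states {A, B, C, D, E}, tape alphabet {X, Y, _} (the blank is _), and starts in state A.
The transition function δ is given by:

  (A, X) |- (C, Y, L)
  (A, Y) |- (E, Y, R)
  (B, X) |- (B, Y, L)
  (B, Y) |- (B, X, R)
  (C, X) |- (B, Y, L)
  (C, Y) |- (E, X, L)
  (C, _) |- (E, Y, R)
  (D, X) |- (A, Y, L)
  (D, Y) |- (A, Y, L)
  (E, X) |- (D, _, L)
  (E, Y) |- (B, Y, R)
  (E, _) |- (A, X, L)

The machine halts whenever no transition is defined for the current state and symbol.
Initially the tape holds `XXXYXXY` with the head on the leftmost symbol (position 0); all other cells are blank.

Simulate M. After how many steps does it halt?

A | __[X]XXYXXY   read X → write Y, move L, go to C
C | _[_]YXXYXXY   read _ → write Y, move R, go to E
E | _Y[Y]XXYXXY   read Y → write Y, move R, go to B
B | _YY[X]XYXXY   read X → write Y, move L, go to B
B | _Y[Y]YXYXXY   read Y → write X, move R, go to B
B | _YX[Y]XYXXY   read Y → write X, move R, go to B
B | _YXX[X]YXXY   read X → write Y, move L, go to B
B | _YX[X]YYXXY   read X → write Y, move L, go to B
B | _Y[X]YYYXXY   read X → write Y, move L, go to B
B | _[Y]YYYYXXY   read Y → write X, move R, go to B
B | _X[Y]YYYXXY   read Y → write X, move R, go to B
B | _XX[Y]YYXXY   read Y → write X, move R, go to B
B | _XXX[Y]YXXY   read Y → write X, move R, go to B
B | _XXXX[Y]XXY   read Y → write X, move R, go to B
B | _XXXXX[X]XY   read X → write Y, move L, go to B
B | _XXXX[X]YXY   read X → write Y, move L, go to B
B | _XXX[X]YYXY   read X → write Y, move L, go to B
B | _XX[X]YYYXY   read X → write Y, move L, go to B
B | _X[X]YYYYXY   read X → write Y, move L, go to B
B | _[X]YYYYYXY   read X → write Y, move L, go to B
B | [_]YYYYYYXY
M halts after 20 transitions.

20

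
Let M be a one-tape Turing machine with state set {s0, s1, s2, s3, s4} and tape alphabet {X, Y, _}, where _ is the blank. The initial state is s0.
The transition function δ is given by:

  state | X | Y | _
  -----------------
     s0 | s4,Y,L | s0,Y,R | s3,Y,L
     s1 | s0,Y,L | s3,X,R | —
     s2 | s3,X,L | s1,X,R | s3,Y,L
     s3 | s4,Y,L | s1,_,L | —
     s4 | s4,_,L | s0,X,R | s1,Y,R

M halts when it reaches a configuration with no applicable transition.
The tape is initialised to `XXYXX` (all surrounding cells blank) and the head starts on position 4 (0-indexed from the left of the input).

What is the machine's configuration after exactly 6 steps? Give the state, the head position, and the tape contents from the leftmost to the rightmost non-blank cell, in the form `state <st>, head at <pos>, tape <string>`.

state s4, head at 0, tape X_YYY

s0 | XXYX[X]   read X → write Y, move L, go to s4
s4 | XXY[X]Y   read X → write _, move L, go to s4
s4 | XX[Y]_Y   read Y → write X, move R, go to s0
s0 | XXX[_]Y   read _ → write Y, move L, go to s3
s3 | XX[X]YY   read X → write Y, move L, go to s4
s4 | X[X]YYY   read X → write _, move L, go to s4
s4 | [X]_YYY
After 6 steps: state s4, head at 0, tape X_YYY.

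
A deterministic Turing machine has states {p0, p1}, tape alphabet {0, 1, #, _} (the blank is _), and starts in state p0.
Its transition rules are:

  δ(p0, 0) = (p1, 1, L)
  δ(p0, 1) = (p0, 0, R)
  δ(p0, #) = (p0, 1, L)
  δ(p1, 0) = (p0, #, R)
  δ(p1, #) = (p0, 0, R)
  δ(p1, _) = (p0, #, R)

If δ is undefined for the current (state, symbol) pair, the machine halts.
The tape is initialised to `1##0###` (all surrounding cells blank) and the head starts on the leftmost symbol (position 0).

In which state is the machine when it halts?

state=p0 head=0 tape=_[1]##0###_   (p0,1)→(p0,0,R)
state=p0 head=1 tape=_0[#]#0###_   (p0,#)→(p0,1,L)
state=p0 head=0 tape=_[0]1#0###_   (p0,0)→(p1,1,L)
state=p1 head=-1 tape=[_]11#0###_   (p1,_)→(p0,#,R)
state=p0 head=0 tape=#[1]1#0###_   (p0,1)→(p0,0,R)
state=p0 head=1 tape=#0[1]#0###_   (p0,1)→(p0,0,R)
state=p0 head=2 tape=#00[#]0###_   (p0,#)→(p0,1,L)
state=p0 head=1 tape=#0[0]10###_   (p0,0)→(p1,1,L)
state=p1 head=0 tape=#[0]110###_   (p1,0)→(p0,#,R)
state=p0 head=1 tape=##[1]10###_   (p0,1)→(p0,0,R)
state=p0 head=2 tape=##0[1]0###_   (p0,1)→(p0,0,R)
state=p0 head=3 tape=##00[0]###_   (p0,0)→(p1,1,L)
state=p1 head=2 tape=##0[0]1###_   (p1,0)→(p0,#,R)
state=p0 head=3 tape=##0#[1]###_   (p0,1)→(p0,0,R)
state=p0 head=4 tape=##0#0[#]##_   (p0,#)→(p0,1,L)
state=p0 head=3 tape=##0#[0]1##_   (p0,0)→(p1,1,L)
state=p1 head=2 tape=##0[#]11##_   (p1,#)→(p0,0,R)
state=p0 head=3 tape=##00[1]1##_   (p0,1)→(p0,0,R)
state=p0 head=4 tape=##000[1]##_   (p0,1)→(p0,0,R)
state=p0 head=5 tape=##0000[#]#_   (p0,#)→(p0,1,L)
state=p0 head=4 tape=##000[0]1#_   (p0,0)→(p1,1,L)
state=p1 head=3 tape=##00[0]11#_   (p1,0)→(p0,#,R)
state=p0 head=4 tape=##00#[1]1#_   (p0,1)→(p0,0,R)
state=p0 head=5 tape=##00#0[1]#_   (p0,1)→(p0,0,R)
state=p0 head=6 tape=##00#00[#]_   (p0,#)→(p0,1,L)
state=p0 head=5 tape=##00#0[0]1_   (p0,0)→(p1,1,L)
state=p1 head=4 tape=##00#[0]11_   (p1,0)→(p0,#,R)
state=p0 head=5 tape=##00##[1]1_   (p0,1)→(p0,0,R)
state=p0 head=6 tape=##00##0[1]_   (p0,1)→(p0,0,R)
state=p0 head=7 tape=##00##00[_]
No transition is defined for (p0, _); M halts in state p0.

p0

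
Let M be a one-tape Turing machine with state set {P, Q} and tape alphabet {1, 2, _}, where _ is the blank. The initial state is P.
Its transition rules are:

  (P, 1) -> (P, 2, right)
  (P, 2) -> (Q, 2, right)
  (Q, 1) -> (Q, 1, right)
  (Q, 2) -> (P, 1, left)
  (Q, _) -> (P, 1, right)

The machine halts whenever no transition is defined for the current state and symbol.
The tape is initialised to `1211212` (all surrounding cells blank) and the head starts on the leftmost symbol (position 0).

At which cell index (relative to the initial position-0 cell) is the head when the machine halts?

P | [1]211212__   read 1 → write 2, move right, go to P
P | 2[2]11212__   read 2 → write 2, move right, go to Q
Q | 22[1]1212__   read 1 → write 1, move right, go to Q
Q | 221[1]212__   read 1 → write 1, move right, go to Q
Q | 2211[2]12__   read 2 → write 1, move left, go to P
P | 221[1]112__   read 1 → write 2, move right, go to P
P | 2212[1]12__   read 1 → write 2, move right, go to P
P | 22122[1]2__   read 1 → write 2, move right, go to P
P | 221222[2]__   read 2 → write 2, move right, go to Q
Q | 2212222[_]_   read _ → write 1, move right, go to P
P | 22122221[_]
At halt the head is at cell 8.

8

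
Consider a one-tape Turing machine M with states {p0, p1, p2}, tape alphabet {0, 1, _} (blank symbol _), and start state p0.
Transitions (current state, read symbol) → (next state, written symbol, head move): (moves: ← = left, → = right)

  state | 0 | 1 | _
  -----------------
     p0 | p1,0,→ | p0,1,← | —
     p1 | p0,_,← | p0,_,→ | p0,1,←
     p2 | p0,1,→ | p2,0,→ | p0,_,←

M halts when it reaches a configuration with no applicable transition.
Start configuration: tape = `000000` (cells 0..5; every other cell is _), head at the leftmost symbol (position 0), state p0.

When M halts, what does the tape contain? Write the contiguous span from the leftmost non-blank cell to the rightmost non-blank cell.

p0 | [0]00000_   read 0 → write 0, move →, go to p1
p1 | 0[0]0000_   read 0 → write _, move ←, go to p0
p0 | [0]_0000_   read 0 → write 0, move →, go to p1
p1 | 0[_]0000_   read _ → write 1, move ←, go to p0
p0 | [0]10000_   read 0 → write 0, move →, go to p1
p1 | 0[1]0000_   read 1 → write _, move →, go to p0
p0 | 0_[0]000_   read 0 → write 0, move →, go to p1
p1 | 0_0[0]00_   read 0 → write _, move ←, go to p0
p0 | 0_[0]_00_   read 0 → write 0, move →, go to p1
p1 | 0_0[_]00_   read _ → write 1, move ←, go to p0
p0 | 0_[0]100_   read 0 → write 0, move →, go to p1
p1 | 0_0[1]00_   read 1 → write _, move →, go to p0
p0 | 0_0_[0]0_   read 0 → write 0, move →, go to p1
p1 | 0_0_0[0]_   read 0 → write _, move ←, go to p0
p0 | 0_0_[0]__   read 0 → write 0, move →, go to p1
p1 | 0_0_0[_]_   read _ → write 1, move ←, go to p0
p0 | 0_0_[0]1_   read 0 → write 0, move →, go to p1
p1 | 0_0_0[1]_   read 1 → write _, move →, go to p0
p0 | 0_0_0_[_]
The non-blank tape span at halt is 0_0_0.

0_0_0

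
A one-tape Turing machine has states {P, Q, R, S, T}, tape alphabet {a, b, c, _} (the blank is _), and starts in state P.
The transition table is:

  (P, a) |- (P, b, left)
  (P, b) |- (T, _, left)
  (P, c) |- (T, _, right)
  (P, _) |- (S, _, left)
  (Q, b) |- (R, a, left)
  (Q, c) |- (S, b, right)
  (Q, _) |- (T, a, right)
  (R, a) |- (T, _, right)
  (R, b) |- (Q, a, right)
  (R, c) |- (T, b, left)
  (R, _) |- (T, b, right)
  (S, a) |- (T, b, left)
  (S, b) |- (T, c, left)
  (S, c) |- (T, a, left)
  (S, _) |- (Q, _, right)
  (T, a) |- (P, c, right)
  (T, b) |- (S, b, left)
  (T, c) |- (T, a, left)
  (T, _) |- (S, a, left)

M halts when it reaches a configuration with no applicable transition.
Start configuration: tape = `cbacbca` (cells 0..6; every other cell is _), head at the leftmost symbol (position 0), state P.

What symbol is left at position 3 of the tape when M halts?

P | __[c]bacbca_   read c → write _, move right, go to T
T | ___[b]acbca_   read b → write b, move left, go to S
S | __[_]bacbca_   read _ → write _, move right, go to Q
Q | ___[b]acbca_   read b → write a, move left, go to R
R | __[_]aacbca_   read _ → write b, move right, go to T
T | __b[a]acbca_   read a → write c, move right, go to P
P | __bc[a]cbca_   read a → write b, move left, go to P
P | __b[c]bcbca_   read c → write _, move right, go to T
T | __b_[b]cbca_   read b → write b, move left, go to S
S | __b[_]bcbca_   read _ → write _, move right, go to Q
Q | __b_[b]cbca_   read b → write a, move left, go to R
R | __b[_]acbca_   read _ → write b, move right, go to T
T | __bb[a]cbca_   read a → write c, move right, go to P
P | __bbc[c]bca_   read c → write _, move right, go to T
T | __bbc_[b]ca_   read b → write b, move left, go to S
S | __bbc[_]bca_   read _ → write _, move right, go to Q
Q | __bbc_[b]ca_   read b → write a, move left, go to R
R | __bbc[_]aca_   read _ → write b, move right, go to T
T | __bbcb[a]ca_   read a → write c, move right, go to P
P | __bbcbc[c]a_   read c → write _, move right, go to T
T | __bbcbc_[a]_   read a → write c, move right, go to P
P | __bbcbc_c[_]   read _ → write _, move left, go to S
S | __bbcbc_[c]_   read c → write a, move left, go to T
T | __bbcbc[_]a_   read _ → write a, move left, go to S
S | __bbcb[c]aa_   read c → write a, move left, go to T
T | __bbc[b]aaa_   read b → write b, move left, go to S
S | __bb[c]baaa_   read c → write a, move left, go to T
T | __b[b]abaaa_   read b → write b, move left, go to S
S | __[b]babaaa_   read b → write c, move left, go to T
T | _[_]cbabaaa_   read _ → write a, move left, go to S
S | [_]acbabaaa_   read _ → write _, move right, go to Q
Q | _[a]cbabaaa_
Cell 3 holds b when M halts.

b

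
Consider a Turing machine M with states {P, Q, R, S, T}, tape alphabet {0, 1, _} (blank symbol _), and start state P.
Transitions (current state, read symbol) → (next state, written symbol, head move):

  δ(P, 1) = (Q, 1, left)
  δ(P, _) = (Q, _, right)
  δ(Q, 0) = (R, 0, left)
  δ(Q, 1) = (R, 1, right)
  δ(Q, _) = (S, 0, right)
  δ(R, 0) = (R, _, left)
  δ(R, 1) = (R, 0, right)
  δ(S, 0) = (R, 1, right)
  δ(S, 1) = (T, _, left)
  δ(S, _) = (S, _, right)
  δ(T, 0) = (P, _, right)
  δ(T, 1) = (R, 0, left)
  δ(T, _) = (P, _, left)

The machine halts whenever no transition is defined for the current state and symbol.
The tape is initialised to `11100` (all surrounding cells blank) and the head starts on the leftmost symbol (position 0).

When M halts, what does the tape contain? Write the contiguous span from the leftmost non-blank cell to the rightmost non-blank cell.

P | _[1]1100   read 1 → write 1, move left, go to Q
Q | [_]11100   read _ → write 0, move right, go to S
S | 0[1]1100   read 1 → write _, move left, go to T
T | [0]_1100   read 0 → write _, move right, go to P
P | _[_]1100   read _ → write _, move right, go to Q
Q | __[1]100   read 1 → write 1, move right, go to R
R | __1[1]00   read 1 → write 0, move right, go to R
R | __10[0]0   read 0 → write _, move left, go to R
R | __1[0]_0   read 0 → write _, move left, go to R
R | __[1]__0   read 1 → write 0, move right, go to R
R | __0[_]_0
The non-blank tape span at halt is 0__0.

0__0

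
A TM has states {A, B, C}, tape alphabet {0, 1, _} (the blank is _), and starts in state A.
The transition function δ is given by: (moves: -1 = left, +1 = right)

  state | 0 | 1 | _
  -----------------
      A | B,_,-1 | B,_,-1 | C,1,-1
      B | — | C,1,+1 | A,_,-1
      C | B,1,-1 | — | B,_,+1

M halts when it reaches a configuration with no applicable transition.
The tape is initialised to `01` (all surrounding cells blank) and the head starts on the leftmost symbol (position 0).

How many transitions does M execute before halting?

A | ___[0]1   read 0 → write _, move -1, go to B
B | __[_]_1   read _ → write _, move -1, go to A
A | _[_]__1   read _ → write 1, move -1, go to C
C | [_]1__1   read _ → write _, move +1, go to B
B | _[1]__1   read 1 → write 1, move +1, go to C
C | _1[_]_1   read _ → write _, move +1, go to B
B | _1_[_]1   read _ → write _, move -1, go to A
A | _1[_]_1   read _ → write 1, move -1, go to C
C | _[1]1_1
M halts after 8 transitions.

8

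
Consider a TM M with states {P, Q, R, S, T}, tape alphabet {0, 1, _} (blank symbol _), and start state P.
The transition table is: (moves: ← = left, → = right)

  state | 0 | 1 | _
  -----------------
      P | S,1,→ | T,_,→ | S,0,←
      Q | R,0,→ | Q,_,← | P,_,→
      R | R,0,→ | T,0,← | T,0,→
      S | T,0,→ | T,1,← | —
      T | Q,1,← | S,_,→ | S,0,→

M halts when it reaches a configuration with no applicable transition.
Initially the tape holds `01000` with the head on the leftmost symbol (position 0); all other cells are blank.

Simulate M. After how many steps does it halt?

24

state=P head=0 tape=_[0]1000__   (P,0)→(S,1,→)
state=S head=1 tape=_1[1]000__   (S,1)→(T,1,←)
state=T head=0 tape=_[1]1000__   (T,1)→(S,_,→)
state=S head=1 tape=__[1]000__   (S,1)→(T,1,←)
state=T head=0 tape=_[_]1000__   (T,_)→(S,0,→)
state=S head=1 tape=_0[1]000__   (S,1)→(T,1,←)
state=T head=0 tape=_[0]1000__   (T,0)→(Q,1,←)
state=Q head=-1 tape=[_]11000__   (Q,_)→(P,_,→)
state=P head=0 tape=_[1]1000__   (P,1)→(T,_,→)
state=T head=1 tape=__[1]000__   (T,1)→(S,_,→)
state=S head=2 tape=___[0]00__   (S,0)→(T,0,→)
state=T head=3 tape=___0[0]0__   (T,0)→(Q,1,←)
state=Q head=2 tape=___[0]10__   (Q,0)→(R,0,→)
state=R head=3 tape=___0[1]0__   (R,1)→(T,0,←)
state=T head=2 tape=___[0]00__   (T,0)→(Q,1,←)
state=Q head=1 tape=__[_]100__   (Q,_)→(P,_,→)
state=P head=2 tape=___[1]00__   (P,1)→(T,_,→)
state=T head=3 tape=____[0]0__   (T,0)→(Q,1,←)
state=Q head=2 tape=___[_]10__   (Q,_)→(P,_,→)
state=P head=3 tape=____[1]0__   (P,1)→(T,_,→)
state=T head=4 tape=_____[0]__   (T,0)→(Q,1,←)
state=Q head=3 tape=____[_]1__   (Q,_)→(P,_,→)
state=P head=4 tape=_____[1]__   (P,1)→(T,_,→)
state=T head=5 tape=______[_]_   (T,_)→(S,0,→)
state=S head=6 tape=______0[_]
M halts after 24 transitions.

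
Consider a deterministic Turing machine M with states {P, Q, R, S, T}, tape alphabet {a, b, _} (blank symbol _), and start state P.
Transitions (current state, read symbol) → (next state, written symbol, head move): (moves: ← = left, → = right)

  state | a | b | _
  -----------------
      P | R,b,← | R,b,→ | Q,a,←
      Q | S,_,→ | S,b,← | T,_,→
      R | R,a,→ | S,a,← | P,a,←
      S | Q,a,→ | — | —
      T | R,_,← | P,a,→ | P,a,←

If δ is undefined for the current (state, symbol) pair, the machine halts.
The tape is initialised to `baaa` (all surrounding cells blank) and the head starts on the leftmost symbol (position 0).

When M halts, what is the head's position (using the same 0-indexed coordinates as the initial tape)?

state=P head=0 tape=[b]aaa____   (P,b)→(R,b,→)
state=R head=1 tape=b[a]aa____   (R,a)→(R,a,→)
state=R head=2 tape=ba[a]a____   (R,a)→(R,a,→)
state=R head=3 tape=baa[a]____   (R,a)→(R,a,→)
state=R head=4 tape=baaa[_]___   (R,_)→(P,a,←)
state=P head=3 tape=baa[a]a___   (P,a)→(R,b,←)
state=R head=2 tape=ba[a]ba___   (R,a)→(R,a,→)
state=R head=3 tape=baa[b]a___   (R,b)→(S,a,←)
state=S head=2 tape=ba[a]aa___   (S,a)→(Q,a,→)
state=Q head=3 tape=baa[a]a___   (Q,a)→(S,_,→)
state=S head=4 tape=baa_[a]___   (S,a)→(Q,a,→)
state=Q head=5 tape=baa_a[_]__   (Q,_)→(T,_,→)
state=T head=6 tape=baa_a_[_]_   (T,_)→(P,a,←)
state=P head=5 tape=baa_a[_]a_   (P,_)→(Q,a,←)
state=Q head=4 tape=baa_[a]aa_   (Q,a)→(S,_,→)
state=S head=5 tape=baa__[a]a_   (S,a)→(Q,a,→)
state=Q head=6 tape=baa__a[a]_   (Q,a)→(S,_,→)
state=S head=7 tape=baa__a_[_]
At halt the head is at cell 7.

7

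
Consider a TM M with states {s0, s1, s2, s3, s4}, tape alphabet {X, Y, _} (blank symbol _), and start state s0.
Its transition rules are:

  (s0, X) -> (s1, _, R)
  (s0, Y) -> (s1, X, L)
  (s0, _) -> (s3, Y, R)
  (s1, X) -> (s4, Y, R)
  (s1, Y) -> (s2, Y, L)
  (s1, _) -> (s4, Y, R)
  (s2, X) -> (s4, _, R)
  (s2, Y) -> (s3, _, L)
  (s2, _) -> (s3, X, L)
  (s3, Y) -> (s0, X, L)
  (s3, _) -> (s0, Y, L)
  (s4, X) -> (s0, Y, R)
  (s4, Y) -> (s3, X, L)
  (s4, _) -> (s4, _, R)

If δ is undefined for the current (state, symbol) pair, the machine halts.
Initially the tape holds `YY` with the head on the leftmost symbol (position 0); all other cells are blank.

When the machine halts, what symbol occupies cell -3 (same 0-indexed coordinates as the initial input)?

Y

state=s0 head=0 tape=____[Y]Y   (s0,Y)→(s1,X,L)
state=s1 head=-1 tape=___[_]XY   (s1,_)→(s4,Y,R)
state=s4 head=0 tape=___Y[X]Y   (s4,X)→(s0,Y,R)
state=s0 head=1 tape=___YY[Y]   (s0,Y)→(s1,X,L)
state=s1 head=0 tape=___Y[Y]X   (s1,Y)→(s2,Y,L)
state=s2 head=-1 tape=___[Y]YX   (s2,Y)→(s3,_,L)
state=s3 head=-2 tape=__[_]_YX   (s3,_)→(s0,Y,L)
state=s0 head=-3 tape=_[_]Y_YX   (s0,_)→(s3,Y,R)
state=s3 head=-2 tape=_Y[Y]_YX   (s3,Y)→(s0,X,L)
state=s0 head=-3 tape=_[Y]X_YX   (s0,Y)→(s1,X,L)
state=s1 head=-4 tape=[_]XX_YX   (s1,_)→(s4,Y,R)
state=s4 head=-3 tape=Y[X]X_YX   (s4,X)→(s0,Y,R)
state=s0 head=-2 tape=YY[X]_YX   (s0,X)→(s1,_,R)
state=s1 head=-1 tape=YY_[_]YX   (s1,_)→(s4,Y,R)
state=s4 head=0 tape=YY_Y[Y]X   (s4,Y)→(s3,X,L)
state=s3 head=-1 tape=YY_[Y]XX   (s3,Y)→(s0,X,L)
state=s0 head=-2 tape=YY[_]XXX   (s0,_)→(s3,Y,R)
state=s3 head=-1 tape=YYY[X]XX
Cell -3 holds Y when M halts.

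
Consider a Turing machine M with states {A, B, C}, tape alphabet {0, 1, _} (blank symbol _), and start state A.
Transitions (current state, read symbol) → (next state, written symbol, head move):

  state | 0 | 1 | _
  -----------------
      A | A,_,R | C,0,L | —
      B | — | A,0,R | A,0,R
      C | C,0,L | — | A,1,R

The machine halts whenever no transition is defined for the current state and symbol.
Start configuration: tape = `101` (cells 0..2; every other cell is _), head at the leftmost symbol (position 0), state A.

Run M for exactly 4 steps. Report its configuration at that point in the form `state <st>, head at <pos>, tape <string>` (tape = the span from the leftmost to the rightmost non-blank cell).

state A, head at 2, tape 1__1

state=A head=0 tape=_[1]01   (A,1)→(C,0,L)
state=C head=-1 tape=[_]001   (C,_)→(A,1,R)
state=A head=0 tape=1[0]01   (A,0)→(A,_,R)
state=A head=1 tape=1_[0]1   (A,0)→(A,_,R)
state=A head=2 tape=1__[1]
After 4 steps: state A, head at 2, tape 1__1.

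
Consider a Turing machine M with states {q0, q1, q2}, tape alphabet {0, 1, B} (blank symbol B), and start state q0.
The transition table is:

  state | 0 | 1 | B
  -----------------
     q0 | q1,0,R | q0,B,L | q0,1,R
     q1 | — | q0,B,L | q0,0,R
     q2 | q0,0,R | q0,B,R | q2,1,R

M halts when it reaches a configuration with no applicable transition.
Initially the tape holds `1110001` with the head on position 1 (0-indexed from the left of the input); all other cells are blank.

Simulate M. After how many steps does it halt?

state=q0 head=1 tape=BB1[1]10001   (q0,1)→(q0,B,L)
state=q0 head=0 tape=BB[1]B10001   (q0,1)→(q0,B,L)
state=q0 head=-1 tape=B[B]BB10001   (q0,B)→(q0,1,R)
state=q0 head=0 tape=B1[B]B10001   (q0,B)→(q0,1,R)
state=q0 head=1 tape=B11[B]10001   (q0,B)→(q0,1,R)
state=q0 head=2 tape=B111[1]0001   (q0,1)→(q0,B,L)
state=q0 head=1 tape=B11[1]B0001   (q0,1)→(q0,B,L)
state=q0 head=0 tape=B1[1]BB0001   (q0,1)→(q0,B,L)
state=q0 head=-1 tape=B[1]BBB0001   (q0,1)→(q0,B,L)
state=q0 head=-2 tape=[B]BBBB0001   (q0,B)→(q0,1,R)
state=q0 head=-1 tape=1[B]BBB0001   (q0,B)→(q0,1,R)
state=q0 head=0 tape=11[B]BB0001   (q0,B)→(q0,1,R)
state=q0 head=1 tape=111[B]B0001   (q0,B)→(q0,1,R)
state=q0 head=2 tape=1111[B]0001   (q0,B)→(q0,1,R)
state=q0 head=3 tape=11111[0]001   (q0,0)→(q1,0,R)
state=q1 head=4 tape=111110[0]01
M halts after 15 transitions.

15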